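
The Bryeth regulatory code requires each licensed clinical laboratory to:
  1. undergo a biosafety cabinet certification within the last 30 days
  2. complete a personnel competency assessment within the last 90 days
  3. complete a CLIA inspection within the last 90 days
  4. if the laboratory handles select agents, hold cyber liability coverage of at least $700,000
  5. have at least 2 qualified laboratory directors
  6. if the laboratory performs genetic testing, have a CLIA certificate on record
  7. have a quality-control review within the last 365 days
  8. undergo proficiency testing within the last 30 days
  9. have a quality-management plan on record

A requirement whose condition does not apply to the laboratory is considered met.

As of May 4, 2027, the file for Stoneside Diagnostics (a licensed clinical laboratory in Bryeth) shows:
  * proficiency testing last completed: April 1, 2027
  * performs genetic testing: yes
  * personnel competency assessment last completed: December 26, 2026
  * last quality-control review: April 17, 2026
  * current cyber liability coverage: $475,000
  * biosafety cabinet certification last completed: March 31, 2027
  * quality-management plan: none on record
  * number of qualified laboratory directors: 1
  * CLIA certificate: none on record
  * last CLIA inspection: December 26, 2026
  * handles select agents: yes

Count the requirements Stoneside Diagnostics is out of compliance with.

1. biosafety cabinet certification 34 days ago vs limit 30 → not met
2. personnel competency assessment 129 days ago vs limit 90 → not met
3. CLIA inspection 129 days ago vs limit 90 → not met
4. condition 'handles select agents' holds; cyber liability coverage $475,000 < $700,000 → not met
5. qualified laboratory directors 1 < 2 → not met
6. condition 'performs genetic testing' holds; CLIA certificate absent → not met
7. quality-control review 382 days ago vs limit 365 → not met
8. proficiency testing 33 days ago vs limit 30 → not met
9. quality-management plan absent → not met
Not met: 9 of 9

9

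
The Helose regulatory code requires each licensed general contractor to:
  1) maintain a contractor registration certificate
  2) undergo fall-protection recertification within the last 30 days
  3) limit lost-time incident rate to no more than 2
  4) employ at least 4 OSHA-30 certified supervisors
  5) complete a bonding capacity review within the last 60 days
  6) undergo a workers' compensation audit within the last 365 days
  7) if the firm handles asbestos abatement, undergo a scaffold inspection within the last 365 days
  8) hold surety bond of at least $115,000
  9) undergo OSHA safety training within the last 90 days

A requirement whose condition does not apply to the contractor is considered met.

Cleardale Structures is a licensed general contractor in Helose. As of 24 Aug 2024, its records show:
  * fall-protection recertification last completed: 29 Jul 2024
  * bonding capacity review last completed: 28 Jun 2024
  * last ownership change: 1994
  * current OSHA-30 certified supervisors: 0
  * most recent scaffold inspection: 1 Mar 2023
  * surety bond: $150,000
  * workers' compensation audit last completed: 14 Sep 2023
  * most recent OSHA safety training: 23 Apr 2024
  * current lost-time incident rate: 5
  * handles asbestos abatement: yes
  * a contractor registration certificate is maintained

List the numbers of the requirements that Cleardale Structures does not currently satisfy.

3, 4, 7, 9

1. contractor registration certificate present → met
2. fall-protection recertification 26 days ago vs limit 30 → met
3. lost-time incident rate 5 > 2 → not met
4. OSHA-30 certified supervisors 0 < 4 → not met
5. bonding capacity review 57 days ago vs limit 60 → met
6. workers' compensation audit 345 days ago vs limit 365 → met
7. condition 'handles asbestos abatement' holds; scaffold inspection 542 days ago vs limit 365 → not met
8. surety bond $150,000 ≥ $115,000 → met
9. OSHA safety training 123 days ago vs limit 90 → not met
Not met: 3, 4, 7, 9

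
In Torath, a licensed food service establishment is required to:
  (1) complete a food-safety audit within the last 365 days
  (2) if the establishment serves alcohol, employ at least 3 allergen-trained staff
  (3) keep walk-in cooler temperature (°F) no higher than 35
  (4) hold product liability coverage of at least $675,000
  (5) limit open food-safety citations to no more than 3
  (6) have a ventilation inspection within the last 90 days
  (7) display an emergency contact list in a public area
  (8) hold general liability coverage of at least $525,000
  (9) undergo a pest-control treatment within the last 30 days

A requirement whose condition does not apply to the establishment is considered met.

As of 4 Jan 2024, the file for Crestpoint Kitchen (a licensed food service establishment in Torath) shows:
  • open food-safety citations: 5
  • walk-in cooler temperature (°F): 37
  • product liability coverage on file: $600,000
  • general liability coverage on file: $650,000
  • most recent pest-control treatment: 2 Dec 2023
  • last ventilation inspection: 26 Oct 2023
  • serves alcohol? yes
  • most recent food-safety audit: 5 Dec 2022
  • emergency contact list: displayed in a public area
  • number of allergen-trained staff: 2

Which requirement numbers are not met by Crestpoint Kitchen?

1, 2, 3, 4, 5, 9

1. food-safety audit 395 days ago vs limit 365 → not met
2. condition 'serves alcohol' holds; allergen-trained staff 2 < 3 → not met
3. walk-in cooler temperature (°F) 37 > 35 → not met
4. product liability coverage $600,000 < $675,000 → not met
5. open food-safety citations 5 > 3 → not met
6. ventilation inspection 70 days ago vs limit 90 → met
7. emergency contact list present → met
8. general liability coverage $650,000 ≥ $525,000 → met
9. pest-control treatment 33 days ago vs limit 30 → not met
Not met: 1, 2, 3, 4, 5, 9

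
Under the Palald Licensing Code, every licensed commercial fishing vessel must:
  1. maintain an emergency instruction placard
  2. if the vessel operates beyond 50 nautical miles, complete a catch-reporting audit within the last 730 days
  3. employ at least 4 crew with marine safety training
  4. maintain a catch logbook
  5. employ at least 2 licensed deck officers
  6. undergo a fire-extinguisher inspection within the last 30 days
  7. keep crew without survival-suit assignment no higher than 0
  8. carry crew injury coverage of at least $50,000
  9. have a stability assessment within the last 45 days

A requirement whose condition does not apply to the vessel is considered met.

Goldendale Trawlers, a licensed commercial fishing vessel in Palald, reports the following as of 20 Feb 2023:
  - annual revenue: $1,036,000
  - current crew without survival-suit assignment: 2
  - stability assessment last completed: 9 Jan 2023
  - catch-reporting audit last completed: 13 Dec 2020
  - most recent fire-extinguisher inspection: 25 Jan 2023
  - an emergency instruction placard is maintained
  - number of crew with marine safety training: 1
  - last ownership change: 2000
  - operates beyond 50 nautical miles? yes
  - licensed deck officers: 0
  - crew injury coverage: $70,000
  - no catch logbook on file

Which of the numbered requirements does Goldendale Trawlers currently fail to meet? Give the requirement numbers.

2, 3, 4, 5, 7

1. emergency instruction placard present → met
2. condition 'operates beyond 50 nautical miles' holds; catch-reporting audit 799 days ago vs limit 730 → not met
3. crew with marine safety training 1 < 4 → not met
4. catch logbook absent → not met
5. licensed deck officers 0 < 2 → not met
6. fire-extinguisher inspection 26 days ago vs limit 30 → met
7. crew without survival-suit assignment 2 > 0 → not met
8. crew injury coverage $70,000 ≥ $50,000 → met
9. stability assessment 42 days ago vs limit 45 → met
Not met: 2, 3, 4, 5, 7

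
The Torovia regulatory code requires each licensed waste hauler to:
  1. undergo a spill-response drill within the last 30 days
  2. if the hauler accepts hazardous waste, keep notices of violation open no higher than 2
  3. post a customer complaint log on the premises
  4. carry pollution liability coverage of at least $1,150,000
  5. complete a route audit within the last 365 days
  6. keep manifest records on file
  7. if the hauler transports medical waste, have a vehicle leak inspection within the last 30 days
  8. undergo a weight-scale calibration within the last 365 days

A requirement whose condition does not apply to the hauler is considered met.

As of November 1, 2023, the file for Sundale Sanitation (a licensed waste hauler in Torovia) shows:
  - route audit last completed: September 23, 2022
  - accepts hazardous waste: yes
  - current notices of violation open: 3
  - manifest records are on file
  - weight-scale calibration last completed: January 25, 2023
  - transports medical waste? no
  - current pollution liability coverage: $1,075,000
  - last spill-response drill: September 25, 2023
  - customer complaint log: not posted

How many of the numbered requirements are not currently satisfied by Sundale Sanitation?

1. spill-response drill 37 days ago vs limit 30 → not met
2. condition 'accepts hazardous waste' holds; notices of violation open 3 > 2 → not met
3. customer complaint log absent → not met
4. pollution liability coverage $1,075,000 < $1,150,000 → not met
5. route audit 404 days ago vs limit 365 → not met
6. manifest records present → met
7. condition 'transports medical waste' does not hold → requirement n/a → met
8. weight-scale calibration 280 days ago vs limit 365 → met
Not met: 5 of 8

5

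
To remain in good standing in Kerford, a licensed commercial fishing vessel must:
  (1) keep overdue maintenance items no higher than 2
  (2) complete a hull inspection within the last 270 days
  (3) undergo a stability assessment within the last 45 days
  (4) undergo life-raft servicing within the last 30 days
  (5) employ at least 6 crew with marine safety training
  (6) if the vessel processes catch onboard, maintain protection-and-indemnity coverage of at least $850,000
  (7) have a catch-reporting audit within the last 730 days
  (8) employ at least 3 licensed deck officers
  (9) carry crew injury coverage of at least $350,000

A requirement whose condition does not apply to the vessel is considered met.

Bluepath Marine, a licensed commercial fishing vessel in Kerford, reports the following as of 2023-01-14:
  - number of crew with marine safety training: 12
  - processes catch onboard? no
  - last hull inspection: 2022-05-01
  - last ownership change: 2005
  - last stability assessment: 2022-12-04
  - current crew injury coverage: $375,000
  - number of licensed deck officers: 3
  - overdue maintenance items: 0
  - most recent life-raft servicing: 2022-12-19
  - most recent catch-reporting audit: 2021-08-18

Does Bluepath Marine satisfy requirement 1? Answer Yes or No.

Yes

1. overdue maintenance items 0 ≤ 2 → met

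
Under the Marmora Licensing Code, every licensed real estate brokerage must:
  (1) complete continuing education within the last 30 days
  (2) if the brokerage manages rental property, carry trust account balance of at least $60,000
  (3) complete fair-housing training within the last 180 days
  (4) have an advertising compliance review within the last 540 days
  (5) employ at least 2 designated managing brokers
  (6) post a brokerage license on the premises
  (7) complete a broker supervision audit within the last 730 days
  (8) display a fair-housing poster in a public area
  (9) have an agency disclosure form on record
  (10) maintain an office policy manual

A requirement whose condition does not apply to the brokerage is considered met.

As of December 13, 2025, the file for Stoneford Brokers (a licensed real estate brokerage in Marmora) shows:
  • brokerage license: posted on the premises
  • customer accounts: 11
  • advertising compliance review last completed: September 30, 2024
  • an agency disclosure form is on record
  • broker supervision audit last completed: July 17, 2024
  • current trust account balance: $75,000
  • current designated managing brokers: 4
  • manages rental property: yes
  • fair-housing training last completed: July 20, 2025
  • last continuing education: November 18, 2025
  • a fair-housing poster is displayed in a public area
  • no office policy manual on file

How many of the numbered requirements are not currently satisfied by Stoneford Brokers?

1

1. continuing education 25 days ago vs limit 30 → met
2. condition 'manages rental property' holds; trust account balance $75,000 ≥ $60,000 → met
3. fair-housing training 146 days ago vs limit 180 → met
4. advertising compliance review 439 days ago vs limit 540 → met
5. designated managing brokers 4 ≥ 2 → met
6. brokerage license present → met
7. broker supervision audit 514 days ago vs limit 730 → met
8. fair-housing poster present → met
9. agency disclosure form present → met
10. office policy manual absent → not met
Not met: 1 of 10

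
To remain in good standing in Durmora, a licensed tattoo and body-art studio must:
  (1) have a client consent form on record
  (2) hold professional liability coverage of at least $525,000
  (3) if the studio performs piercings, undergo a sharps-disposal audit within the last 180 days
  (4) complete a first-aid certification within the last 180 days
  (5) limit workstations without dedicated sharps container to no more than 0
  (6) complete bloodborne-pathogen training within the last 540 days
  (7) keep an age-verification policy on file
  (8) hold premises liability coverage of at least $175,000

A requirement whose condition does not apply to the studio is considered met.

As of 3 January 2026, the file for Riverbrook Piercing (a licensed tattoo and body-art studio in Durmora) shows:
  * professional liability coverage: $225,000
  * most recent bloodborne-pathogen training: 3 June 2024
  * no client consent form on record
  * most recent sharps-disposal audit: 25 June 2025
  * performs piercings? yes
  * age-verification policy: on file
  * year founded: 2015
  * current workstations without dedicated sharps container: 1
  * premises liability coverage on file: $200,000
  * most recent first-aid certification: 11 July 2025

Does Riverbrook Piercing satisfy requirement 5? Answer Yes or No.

No

5. workstations without dedicated sharps container 1 > 0 → not met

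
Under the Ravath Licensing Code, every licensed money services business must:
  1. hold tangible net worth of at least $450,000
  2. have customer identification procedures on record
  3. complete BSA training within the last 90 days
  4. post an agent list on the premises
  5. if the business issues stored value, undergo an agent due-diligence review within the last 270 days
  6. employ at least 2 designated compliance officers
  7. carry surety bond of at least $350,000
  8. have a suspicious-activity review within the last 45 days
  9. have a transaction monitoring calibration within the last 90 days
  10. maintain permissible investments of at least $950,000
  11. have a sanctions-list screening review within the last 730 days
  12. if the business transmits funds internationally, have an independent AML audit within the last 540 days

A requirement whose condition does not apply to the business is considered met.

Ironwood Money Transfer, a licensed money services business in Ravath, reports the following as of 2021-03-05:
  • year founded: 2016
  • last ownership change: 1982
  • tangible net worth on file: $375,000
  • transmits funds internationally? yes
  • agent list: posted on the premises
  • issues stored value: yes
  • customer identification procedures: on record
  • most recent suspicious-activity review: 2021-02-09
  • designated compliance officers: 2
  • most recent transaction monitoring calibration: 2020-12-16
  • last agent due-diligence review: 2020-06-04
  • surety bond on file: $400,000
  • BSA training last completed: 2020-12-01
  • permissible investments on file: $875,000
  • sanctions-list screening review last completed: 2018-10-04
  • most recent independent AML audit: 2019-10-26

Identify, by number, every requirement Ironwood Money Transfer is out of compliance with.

1. tangible net worth $375,000 < $450,000 → not met
2. customer identification procedures present → met
3. BSA training 94 days ago vs limit 90 → not met
4. agent list present → met
5. condition 'issues stored value' holds; agent due-diligence review 274 days ago vs limit 270 → not met
6. designated compliance officers 2 ≥ 2 → met
7. surety bond $400,000 ≥ $350,000 → met
8. suspicious-activity review 24 days ago vs limit 45 → met
9. transaction monitoring calibration 79 days ago vs limit 90 → met
10. permissible investments $875,000 < $950,000 → not met
11. sanctions-list screening review 883 days ago vs limit 730 → not met
12. condition 'transmits funds internationally' holds; independent AML audit 496 days ago vs limit 540 → met
Not met: 1, 3, 5, 10, 11

1, 3, 5, 10, 11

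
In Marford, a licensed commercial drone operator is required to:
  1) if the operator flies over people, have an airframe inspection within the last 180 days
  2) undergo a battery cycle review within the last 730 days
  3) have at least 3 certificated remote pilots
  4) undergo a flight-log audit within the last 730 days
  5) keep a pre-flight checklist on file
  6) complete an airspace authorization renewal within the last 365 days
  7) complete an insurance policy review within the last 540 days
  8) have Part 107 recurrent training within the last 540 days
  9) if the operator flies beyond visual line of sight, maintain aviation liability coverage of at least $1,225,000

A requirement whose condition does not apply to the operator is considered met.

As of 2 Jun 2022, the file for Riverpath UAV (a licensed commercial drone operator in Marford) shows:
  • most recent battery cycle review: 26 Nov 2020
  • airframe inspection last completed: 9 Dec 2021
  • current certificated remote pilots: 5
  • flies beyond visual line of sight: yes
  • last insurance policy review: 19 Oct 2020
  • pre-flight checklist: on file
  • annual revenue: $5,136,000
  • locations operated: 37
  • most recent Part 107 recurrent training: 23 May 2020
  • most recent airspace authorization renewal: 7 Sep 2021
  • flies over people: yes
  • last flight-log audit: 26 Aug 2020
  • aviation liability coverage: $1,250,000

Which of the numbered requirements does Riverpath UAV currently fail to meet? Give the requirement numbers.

1. condition 'flies over people' holds; airframe inspection 175 days ago vs limit 180 → met
2. battery cycle review 553 days ago vs limit 730 → met
3. certificated remote pilots 5 ≥ 3 → met
4. flight-log audit 645 days ago vs limit 730 → met
5. pre-flight checklist present → met
6. airspace authorization renewal 268 days ago vs limit 365 → met
7. insurance policy review 591 days ago vs limit 540 → not met
8. Part 107 recurrent training 740 days ago vs limit 540 → not met
9. condition 'flies beyond visual line of sight' holds; aviation liability coverage $1,250,000 ≥ $1,225,000 → met
Not met: 7, 8

7, 8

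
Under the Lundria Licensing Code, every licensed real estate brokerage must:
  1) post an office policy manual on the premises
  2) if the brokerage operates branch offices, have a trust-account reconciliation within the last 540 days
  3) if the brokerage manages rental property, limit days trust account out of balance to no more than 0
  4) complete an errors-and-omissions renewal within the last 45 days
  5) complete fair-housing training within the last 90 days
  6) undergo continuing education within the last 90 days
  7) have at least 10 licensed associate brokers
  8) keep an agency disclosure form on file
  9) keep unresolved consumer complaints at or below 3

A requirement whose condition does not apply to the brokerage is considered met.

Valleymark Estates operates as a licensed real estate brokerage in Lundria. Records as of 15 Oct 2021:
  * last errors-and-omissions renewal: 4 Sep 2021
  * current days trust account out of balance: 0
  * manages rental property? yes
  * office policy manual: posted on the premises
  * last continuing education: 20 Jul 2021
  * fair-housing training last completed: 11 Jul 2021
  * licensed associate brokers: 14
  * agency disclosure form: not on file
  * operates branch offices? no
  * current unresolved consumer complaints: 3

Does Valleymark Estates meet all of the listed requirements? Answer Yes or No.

No

1. office policy manual present → met
2. condition 'operates branch offices' does not hold → requirement n/a → met
3. condition 'manages rental property' holds; days trust account out of balance 0 ≤ 0 → met
4. errors-and-omissions renewal 41 days ago vs limit 45 → met
5. fair-housing training 96 days ago vs limit 90 → not met
6. continuing education 87 days ago vs limit 90 → met
7. licensed associate brokers 14 ≥ 10 → met
8. agency disclosure form absent → not met
9. unresolved consumer complaints 3 ≤ 3 → met
Not met: 5, 8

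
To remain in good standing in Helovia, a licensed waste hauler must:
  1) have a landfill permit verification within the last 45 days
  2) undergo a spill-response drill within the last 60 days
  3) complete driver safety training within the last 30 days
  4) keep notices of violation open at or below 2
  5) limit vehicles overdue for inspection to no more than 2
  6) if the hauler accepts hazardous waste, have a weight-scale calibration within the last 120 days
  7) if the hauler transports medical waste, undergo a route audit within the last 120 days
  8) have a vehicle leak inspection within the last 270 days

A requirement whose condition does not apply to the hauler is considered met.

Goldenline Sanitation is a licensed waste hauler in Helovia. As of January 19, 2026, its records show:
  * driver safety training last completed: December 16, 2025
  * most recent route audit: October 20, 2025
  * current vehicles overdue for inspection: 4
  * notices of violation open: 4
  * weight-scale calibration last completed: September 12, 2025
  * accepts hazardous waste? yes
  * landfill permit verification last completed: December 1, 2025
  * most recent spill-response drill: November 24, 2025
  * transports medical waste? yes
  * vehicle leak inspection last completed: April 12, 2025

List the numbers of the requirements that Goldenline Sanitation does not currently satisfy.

1, 3, 4, 5, 6, 8

1. landfill permit verification 49 days ago vs limit 45 → not met
2. spill-response drill 56 days ago vs limit 60 → met
3. driver safety training 34 days ago vs limit 30 → not met
4. notices of violation open 4 > 2 → not met
5. vehicles overdue for inspection 4 > 2 → not met
6. condition 'accepts hazardous waste' holds; weight-scale calibration 129 days ago vs limit 120 → not met
7. condition 'transports medical waste' holds; route audit 91 days ago vs limit 120 → met
8. vehicle leak inspection 282 days ago vs limit 270 → not met
Not met: 1, 3, 4, 5, 6, 8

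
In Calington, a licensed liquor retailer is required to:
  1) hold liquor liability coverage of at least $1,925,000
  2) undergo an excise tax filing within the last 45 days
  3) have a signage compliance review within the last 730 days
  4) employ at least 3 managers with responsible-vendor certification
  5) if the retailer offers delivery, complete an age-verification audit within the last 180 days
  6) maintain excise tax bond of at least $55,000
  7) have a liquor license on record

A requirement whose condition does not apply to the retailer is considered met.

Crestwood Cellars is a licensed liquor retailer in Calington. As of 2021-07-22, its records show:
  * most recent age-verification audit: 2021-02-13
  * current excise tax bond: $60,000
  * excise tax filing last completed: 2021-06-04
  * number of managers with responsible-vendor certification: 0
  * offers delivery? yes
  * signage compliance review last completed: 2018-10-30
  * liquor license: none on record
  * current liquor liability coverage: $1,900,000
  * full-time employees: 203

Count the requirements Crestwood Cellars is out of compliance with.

1. liquor liability coverage $1,900,000 < $1,925,000 → not met
2. excise tax filing 48 days ago vs limit 45 → not met
3. signage compliance review 996 days ago vs limit 730 → not met
4. managers with responsible-vendor certification 0 < 3 → not met
5. condition 'offers delivery' holds; age-verification audit 159 days ago vs limit 180 → met
6. excise tax bond $60,000 ≥ $55,000 → met
7. liquor license absent → not met
Not met: 5 of 7

5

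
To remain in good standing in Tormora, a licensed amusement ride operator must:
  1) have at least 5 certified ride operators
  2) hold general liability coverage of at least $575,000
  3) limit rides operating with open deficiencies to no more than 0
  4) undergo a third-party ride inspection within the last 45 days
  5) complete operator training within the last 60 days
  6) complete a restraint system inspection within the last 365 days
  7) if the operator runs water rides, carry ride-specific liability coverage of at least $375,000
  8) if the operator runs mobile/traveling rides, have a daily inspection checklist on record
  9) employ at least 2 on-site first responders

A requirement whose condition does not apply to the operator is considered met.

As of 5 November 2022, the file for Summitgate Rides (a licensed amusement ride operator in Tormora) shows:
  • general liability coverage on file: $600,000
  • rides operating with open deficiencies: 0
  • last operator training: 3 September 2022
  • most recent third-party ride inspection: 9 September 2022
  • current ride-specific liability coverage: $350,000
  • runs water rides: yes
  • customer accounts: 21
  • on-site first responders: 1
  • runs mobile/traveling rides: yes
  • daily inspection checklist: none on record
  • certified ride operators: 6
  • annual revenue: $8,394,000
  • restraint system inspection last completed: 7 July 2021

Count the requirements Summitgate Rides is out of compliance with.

6

1. certified ride operators 6 ≥ 5 → met
2. general liability coverage $600,000 ≥ $575,000 → met
3. rides operating with open deficiencies 0 ≤ 0 → met
4. third-party ride inspection 57 days ago vs limit 45 → not met
5. operator training 63 days ago vs limit 60 → not met
6. restraint system inspection 486 days ago vs limit 365 → not met
7. condition 'runs water rides' holds; ride-specific liability coverage $350,000 < $375,000 → not met
8. condition 'runs mobile/traveling rides' holds; daily inspection checklist absent → not met
9. on-site first responders 1 < 2 → not met
Not met: 6 of 9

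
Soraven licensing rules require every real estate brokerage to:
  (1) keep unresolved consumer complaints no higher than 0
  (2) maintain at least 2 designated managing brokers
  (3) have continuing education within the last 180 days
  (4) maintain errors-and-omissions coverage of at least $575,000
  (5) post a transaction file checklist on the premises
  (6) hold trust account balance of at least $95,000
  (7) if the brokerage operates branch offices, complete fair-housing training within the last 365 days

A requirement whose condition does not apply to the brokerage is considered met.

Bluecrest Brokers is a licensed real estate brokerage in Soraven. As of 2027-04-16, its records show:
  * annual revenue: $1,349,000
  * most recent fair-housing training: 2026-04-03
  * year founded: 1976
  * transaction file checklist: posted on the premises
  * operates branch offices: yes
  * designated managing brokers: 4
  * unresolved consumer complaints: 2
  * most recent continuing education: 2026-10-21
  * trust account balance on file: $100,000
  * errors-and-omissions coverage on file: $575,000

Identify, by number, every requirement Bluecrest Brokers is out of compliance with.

1, 7

1. unresolved consumer complaints 2 > 0 → not met
2. designated managing brokers 4 ≥ 2 → met
3. continuing education 177 days ago vs limit 180 → met
4. errors-and-omissions coverage $575,000 ≥ $575,000 → met
5. transaction file checklist present → met
6. trust account balance $100,000 ≥ $95,000 → met
7. condition 'operates branch offices' holds; fair-housing training 378 days ago vs limit 365 → not met
Not met: 1, 7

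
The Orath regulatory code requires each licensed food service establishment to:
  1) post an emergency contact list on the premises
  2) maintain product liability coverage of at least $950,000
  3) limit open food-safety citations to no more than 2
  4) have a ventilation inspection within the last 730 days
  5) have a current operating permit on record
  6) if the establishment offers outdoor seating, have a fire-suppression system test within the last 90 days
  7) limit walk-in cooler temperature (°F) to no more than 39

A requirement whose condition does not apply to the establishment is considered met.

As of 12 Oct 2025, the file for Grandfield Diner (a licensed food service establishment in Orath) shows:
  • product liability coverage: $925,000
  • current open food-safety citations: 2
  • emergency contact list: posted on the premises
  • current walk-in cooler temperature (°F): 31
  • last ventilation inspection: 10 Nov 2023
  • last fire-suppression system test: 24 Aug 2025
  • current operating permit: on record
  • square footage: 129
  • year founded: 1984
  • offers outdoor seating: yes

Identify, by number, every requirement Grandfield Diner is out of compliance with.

1. emergency contact list present → met
2. product liability coverage $925,000 < $950,000 → not met
3. open food-safety citations 2 ≤ 2 → met
4. ventilation inspection 702 days ago vs limit 730 → met
5. current operating permit present → met
6. condition 'offers outdoor seating' holds; fire-suppression system test 49 days ago vs limit 90 → met
7. walk-in cooler temperature (°F) 31 ≤ 39 → met
Not met: 2

2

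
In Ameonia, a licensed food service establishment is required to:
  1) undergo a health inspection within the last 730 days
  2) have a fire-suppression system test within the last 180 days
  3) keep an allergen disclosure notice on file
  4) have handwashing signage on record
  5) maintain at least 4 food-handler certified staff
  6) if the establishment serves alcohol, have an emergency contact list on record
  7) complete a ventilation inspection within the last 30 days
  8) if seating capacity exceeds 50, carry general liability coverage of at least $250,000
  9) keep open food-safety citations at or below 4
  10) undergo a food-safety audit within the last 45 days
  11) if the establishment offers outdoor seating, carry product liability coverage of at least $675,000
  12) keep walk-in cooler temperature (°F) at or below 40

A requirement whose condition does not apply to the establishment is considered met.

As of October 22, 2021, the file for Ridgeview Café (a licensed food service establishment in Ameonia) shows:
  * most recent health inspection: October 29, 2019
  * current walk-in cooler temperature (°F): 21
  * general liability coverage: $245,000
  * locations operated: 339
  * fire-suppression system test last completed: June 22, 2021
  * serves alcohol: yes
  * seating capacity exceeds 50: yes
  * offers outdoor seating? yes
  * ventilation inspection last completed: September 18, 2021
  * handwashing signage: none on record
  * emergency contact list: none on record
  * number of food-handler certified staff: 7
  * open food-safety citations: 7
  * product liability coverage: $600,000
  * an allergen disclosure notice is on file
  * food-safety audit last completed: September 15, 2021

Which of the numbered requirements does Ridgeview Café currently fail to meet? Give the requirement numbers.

1. health inspection 724 days ago vs limit 730 → met
2. fire-suppression system test 122 days ago vs limit 180 → met
3. allergen disclosure notice present → met
4. handwashing signage absent → not met
5. food-handler certified staff 7 ≥ 4 → met
6. condition 'serves alcohol' holds; emergency contact list absent → not met
7. ventilation inspection 34 days ago vs limit 30 → not met
8. condition 'seating capacity exceeds 50' holds; general liability coverage $245,000 < $250,000 → not met
9. open food-safety citations 7 > 4 → not met
10. food-safety audit 37 days ago vs limit 45 → met
11. condition 'offers outdoor seating' holds; product liability coverage $600,000 < $675,000 → not met
12. walk-in cooler temperature (°F) 21 ≤ 40 → met
Not met: 4, 6, 7, 8, 9, 11

4, 6, 7, 8, 9, 11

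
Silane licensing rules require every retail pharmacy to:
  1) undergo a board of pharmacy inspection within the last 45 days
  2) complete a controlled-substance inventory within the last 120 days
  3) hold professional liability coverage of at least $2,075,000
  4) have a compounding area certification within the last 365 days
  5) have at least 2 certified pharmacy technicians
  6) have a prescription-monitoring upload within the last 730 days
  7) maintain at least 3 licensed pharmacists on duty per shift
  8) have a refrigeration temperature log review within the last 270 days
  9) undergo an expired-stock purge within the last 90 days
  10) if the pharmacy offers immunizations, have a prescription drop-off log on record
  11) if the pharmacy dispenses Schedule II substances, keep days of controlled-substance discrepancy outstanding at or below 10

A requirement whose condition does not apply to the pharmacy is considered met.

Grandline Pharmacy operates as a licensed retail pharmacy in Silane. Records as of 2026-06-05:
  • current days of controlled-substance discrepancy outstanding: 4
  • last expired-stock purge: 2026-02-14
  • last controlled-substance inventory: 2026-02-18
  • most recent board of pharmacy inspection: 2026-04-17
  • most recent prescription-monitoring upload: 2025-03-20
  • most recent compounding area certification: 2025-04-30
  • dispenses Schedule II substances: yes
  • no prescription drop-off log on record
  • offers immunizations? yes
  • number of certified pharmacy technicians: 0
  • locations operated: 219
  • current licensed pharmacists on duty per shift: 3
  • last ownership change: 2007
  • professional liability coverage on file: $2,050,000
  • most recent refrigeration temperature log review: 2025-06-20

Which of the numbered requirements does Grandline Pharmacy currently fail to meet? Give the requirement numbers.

1. board of pharmacy inspection 49 days ago vs limit 45 → not met
2. controlled-substance inventory 107 days ago vs limit 120 → met
3. professional liability coverage $2,050,000 < $2,075,000 → not met
4. compounding area certification 401 days ago vs limit 365 → not met
5. certified pharmacy technicians 0 < 2 → not met
6. prescription-monitoring upload 442 days ago vs limit 730 → met
7. licensed pharmacists on duty per shift 3 ≥ 3 → met
8. refrigeration temperature log review 350 days ago vs limit 270 → not met
9. expired-stock purge 111 days ago vs limit 90 → not met
10. condition 'offers immunizations' holds; prescription drop-off log absent → not met
11. condition 'dispenses Schedule II substances' holds; days of controlled-substance discrepancy outstanding 4 ≤ 10 → met
Not met: 1, 3, 4, 5, 8, 9, 10

1, 3, 4, 5, 8, 9, 10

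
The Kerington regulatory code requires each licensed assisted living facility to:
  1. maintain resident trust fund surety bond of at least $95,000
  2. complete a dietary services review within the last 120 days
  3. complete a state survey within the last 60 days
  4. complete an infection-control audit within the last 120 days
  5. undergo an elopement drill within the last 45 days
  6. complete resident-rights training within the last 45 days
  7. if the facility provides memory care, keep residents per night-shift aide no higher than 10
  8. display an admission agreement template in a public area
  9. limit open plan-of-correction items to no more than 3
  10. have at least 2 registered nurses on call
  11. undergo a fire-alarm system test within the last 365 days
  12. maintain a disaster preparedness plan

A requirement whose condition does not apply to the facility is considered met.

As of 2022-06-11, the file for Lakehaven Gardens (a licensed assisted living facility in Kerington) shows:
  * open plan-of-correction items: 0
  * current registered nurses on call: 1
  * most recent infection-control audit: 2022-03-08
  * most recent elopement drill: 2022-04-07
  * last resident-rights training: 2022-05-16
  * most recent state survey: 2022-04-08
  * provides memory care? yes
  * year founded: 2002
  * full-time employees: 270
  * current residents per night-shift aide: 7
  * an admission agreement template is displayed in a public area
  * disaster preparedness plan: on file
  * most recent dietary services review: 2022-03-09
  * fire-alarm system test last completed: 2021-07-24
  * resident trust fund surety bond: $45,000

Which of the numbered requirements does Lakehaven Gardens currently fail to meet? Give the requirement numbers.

1. resident trust fund surety bond $45,000 < $95,000 → not met
2. dietary services review 94 days ago vs limit 120 → met
3. state survey 64 days ago vs limit 60 → not met
4. infection-control audit 95 days ago vs limit 120 → met
5. elopement drill 65 days ago vs limit 45 → not met
6. resident-rights training 26 days ago vs limit 45 → met
7. condition 'provides memory care' holds; residents per night-shift aide 7 ≤ 10 → met
8. admission agreement template present → met
9. open plan-of-correction items 0 ≤ 3 → met
10. registered nurses on call 1 < 2 → not met
11. fire-alarm system test 322 days ago vs limit 365 → met
12. disaster preparedness plan present → met
Not met: 1, 3, 5, 10

1, 3, 5, 10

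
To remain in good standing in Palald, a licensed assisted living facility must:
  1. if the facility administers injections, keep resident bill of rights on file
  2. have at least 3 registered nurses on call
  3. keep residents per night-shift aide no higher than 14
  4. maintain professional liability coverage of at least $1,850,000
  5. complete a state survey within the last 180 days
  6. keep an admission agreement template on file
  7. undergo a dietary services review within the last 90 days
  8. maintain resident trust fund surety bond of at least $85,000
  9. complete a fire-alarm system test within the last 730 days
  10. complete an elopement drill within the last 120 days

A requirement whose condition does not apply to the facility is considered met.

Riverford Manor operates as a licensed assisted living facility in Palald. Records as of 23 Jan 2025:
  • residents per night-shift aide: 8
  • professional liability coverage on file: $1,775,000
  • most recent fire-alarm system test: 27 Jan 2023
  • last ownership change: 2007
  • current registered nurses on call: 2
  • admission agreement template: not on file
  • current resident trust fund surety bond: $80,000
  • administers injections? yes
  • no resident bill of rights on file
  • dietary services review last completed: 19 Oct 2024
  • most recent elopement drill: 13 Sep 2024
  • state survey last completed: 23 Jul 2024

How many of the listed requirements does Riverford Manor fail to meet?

1. condition 'administers injections' holds; resident bill of rights absent → not met
2. registered nurses on call 2 < 3 → not met
3. residents per night-shift aide 8 ≤ 14 → met
4. professional liability coverage $1,775,000 < $1,850,000 → not met
5. state survey 184 days ago vs limit 180 → not met
6. admission agreement template absent → not met
7. dietary services review 96 days ago vs limit 90 → not met
8. resident trust fund surety bond $80,000 < $85,000 → not met
9. fire-alarm system test 727 days ago vs limit 730 → met
10. elopement drill 132 days ago vs limit 120 → not met
Not met: 8 of 10

8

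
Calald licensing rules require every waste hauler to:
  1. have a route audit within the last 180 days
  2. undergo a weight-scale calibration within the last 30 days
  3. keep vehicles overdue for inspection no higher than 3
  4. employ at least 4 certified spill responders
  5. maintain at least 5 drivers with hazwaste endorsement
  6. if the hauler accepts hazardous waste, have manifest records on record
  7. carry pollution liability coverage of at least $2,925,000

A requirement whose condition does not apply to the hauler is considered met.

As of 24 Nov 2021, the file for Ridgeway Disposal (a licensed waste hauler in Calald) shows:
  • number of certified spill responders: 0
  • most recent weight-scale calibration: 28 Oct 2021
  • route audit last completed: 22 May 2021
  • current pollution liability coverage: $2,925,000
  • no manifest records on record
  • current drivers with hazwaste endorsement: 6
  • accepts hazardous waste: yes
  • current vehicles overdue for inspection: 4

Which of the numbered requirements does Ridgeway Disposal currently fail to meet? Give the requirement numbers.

1, 3, 4, 6

1. route audit 186 days ago vs limit 180 → not met
2. weight-scale calibration 27 days ago vs limit 30 → met
3. vehicles overdue for inspection 4 > 3 → not met
4. certified spill responders 0 < 4 → not met
5. drivers with hazwaste endorsement 6 ≥ 5 → met
6. condition 'accepts hazardous waste' holds; manifest records absent → not met
7. pollution liability coverage $2,925,000 ≥ $2,925,000 → met
Not met: 1, 3, 4, 6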